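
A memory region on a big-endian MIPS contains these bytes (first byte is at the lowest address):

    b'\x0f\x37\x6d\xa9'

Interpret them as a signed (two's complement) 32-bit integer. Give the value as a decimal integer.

Big-endian stores the most-significant byte at the lowest address.
The bytes are already most-significant first: 0x0F376DA9.
0x0F376DA9 = 255290793.

255290793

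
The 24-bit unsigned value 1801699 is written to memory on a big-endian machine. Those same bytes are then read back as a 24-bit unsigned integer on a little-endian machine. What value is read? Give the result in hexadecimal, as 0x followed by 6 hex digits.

0xE37D1B

1801699 in 24-bit hexadecimal is 0x1B7DE3.
Stored big-endian, the bytes at ascending addresses are 1B 7D E3.
Read back as little-endian, the first byte is least significant, giving 0xE37D1B.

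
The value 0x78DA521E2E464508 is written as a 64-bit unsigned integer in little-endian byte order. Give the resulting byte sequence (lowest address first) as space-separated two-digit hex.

Split into bytes (most-significant first): 78 DA 52 1E 2E 46 45 08.
Little-endian stores the least-significant byte at the lowest address.
So at ascending addresses the bytes are 08 45 46 2E 1E 52 DA 78.

08 45 46 2E 1E 52 DA 78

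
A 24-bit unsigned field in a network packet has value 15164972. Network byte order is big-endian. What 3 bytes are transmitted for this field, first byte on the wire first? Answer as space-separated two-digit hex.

E7 66 2C

15164972 in hexadecimal, padded to 24 bits, is 0xE7662C.
Split into bytes (most-significant first): E7 66 2C.
Big-endian: lowest address holds the most-significant byte.
So the memory order matches the most-significant-first order: E7 66 2C.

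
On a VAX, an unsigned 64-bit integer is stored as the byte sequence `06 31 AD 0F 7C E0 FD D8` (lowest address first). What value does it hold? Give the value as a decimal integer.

Little-endian: lowest address holds the least-significant byte.
Reassemble most-significant byte first: D8 FD E0 7C 0F AD 31 06 → 0xD8FDE07C0FAD3106.
0xD8FDE07C0FAD3106 = 15635900304743805190.

15635900304743805190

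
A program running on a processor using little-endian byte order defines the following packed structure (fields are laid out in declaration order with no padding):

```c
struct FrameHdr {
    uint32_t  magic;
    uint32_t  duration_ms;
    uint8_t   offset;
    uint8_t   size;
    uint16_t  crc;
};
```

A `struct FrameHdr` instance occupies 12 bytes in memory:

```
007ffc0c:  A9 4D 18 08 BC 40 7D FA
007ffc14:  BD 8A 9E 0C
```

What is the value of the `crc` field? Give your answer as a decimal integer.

`crc` follows `magic` (4 B), `duration_ms` (4 B), `offset` (1 B), `size` (1 B), so it starts at offset 4 + 4 + 1 + 1 = 10 and occupies 2 bytes.
Bytes at offsets 10..11: 9E 0C.
Little-endian stores the least-significant byte at the lowest address.
Reassemble most-significant byte first: 0C 9E → 0x0C9E.
0x0C9E = 3230.

3230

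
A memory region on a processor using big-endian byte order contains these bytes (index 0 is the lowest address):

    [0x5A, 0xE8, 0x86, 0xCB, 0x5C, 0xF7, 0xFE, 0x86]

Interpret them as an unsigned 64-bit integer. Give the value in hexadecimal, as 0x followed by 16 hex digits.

Big-endian: lowest address holds the most-significant byte.
The bytes are already most-significant first: 0x5AE886CB5CF7FE86.

0x5AE886CB5CF7FE86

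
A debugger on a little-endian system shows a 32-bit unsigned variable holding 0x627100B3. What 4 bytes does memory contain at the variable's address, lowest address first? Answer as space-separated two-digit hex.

Split into bytes (most-significant first): 62 71 00 B3.
Little-endian stores the least-significant byte at the lowest address.
So at ascending addresses the bytes are B3 00 71 62.

B3 00 71 62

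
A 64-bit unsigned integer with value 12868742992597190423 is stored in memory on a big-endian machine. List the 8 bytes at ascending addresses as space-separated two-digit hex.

12868742992597190423 in hexadecimal, padded to 64 bits, is 0xB296F591FB8D8717.
Split into bytes (most-significant first): B2 96 F5 91 FB 8D 87 17.
Big-endian stores the most-significant byte at the lowest address.
So the memory order matches the most-significant-first order: B2 96 F5 91 FB 8D 87 17.

B2 96 F5 91 FB 8D 87 17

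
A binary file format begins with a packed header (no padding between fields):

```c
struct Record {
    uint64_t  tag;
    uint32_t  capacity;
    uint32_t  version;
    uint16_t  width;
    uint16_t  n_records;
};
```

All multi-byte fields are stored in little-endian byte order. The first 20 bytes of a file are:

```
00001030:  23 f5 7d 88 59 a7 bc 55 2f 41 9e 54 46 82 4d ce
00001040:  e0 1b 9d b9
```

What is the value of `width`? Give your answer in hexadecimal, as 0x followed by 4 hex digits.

`width` follows `tag` (8 B), `capacity` (4 B), `version` (4 B), so it starts at offset 8 + 4 + 4 = 16 and occupies 2 bytes.
Bytes at offsets 16..17: E0 1B.
Little-endian: lowest address holds the least-significant byte.
Reassemble most-significant byte first: 1B E0 → 0x1BE0.

0x1BE0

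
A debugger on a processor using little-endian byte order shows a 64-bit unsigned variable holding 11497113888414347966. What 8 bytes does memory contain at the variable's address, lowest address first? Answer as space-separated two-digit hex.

11497113888414347966 in hexadecimal, padded to 64 bits, is 0x9F8DF42ACD25B2BE.
Split into bytes (most-significant first): 9F 8D F4 2A CD 25 B2 BE.
Little-endian: lowest address holds the least-significant byte.
So at ascending addresses the bytes are BE B2 25 CD 2A F4 8D 9F.

BE B2 25 CD 2A F4 8D 9F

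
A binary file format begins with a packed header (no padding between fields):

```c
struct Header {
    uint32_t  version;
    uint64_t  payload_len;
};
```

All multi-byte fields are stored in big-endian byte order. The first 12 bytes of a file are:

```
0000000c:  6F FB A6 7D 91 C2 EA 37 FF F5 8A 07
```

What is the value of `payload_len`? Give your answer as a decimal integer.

10503214807219800583

`payload_len` follows `version` (4 bytes), so it starts at byte offset 4 and occupies 8 bytes.
Bytes at offsets 4..11: 91 C2 EA 37 FF F5 8A 07.
In big-endian order the high byte comes first in memory.
The bytes are already most-significant first: 0x91C2EA37FFF58A07.
0x91C2EA37FFF58A07 = 10503214807219800583.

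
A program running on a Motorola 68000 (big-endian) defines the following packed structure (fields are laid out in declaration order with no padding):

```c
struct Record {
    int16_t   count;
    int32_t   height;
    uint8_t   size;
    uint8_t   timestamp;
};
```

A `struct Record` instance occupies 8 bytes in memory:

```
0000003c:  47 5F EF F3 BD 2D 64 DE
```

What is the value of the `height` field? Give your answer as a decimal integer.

`height` follows `count` (2 bytes), so it starts at byte offset 2 and occupies 4 bytes.
Bytes at offsets 2..5: EF F3 BD 2D.
Big-endian stores the most-significant byte at the lowest address.
The bytes are already most-significant first: 0xEFF3BD2D.
Top bit is set, so as a signed 32-bit value this is 0xEFF3BD2D − 2^32 = -269238995.

-269238995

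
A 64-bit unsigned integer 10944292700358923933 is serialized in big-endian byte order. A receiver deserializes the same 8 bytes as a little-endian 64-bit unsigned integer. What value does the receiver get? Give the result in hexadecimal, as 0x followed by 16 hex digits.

0x9D56CBC239F0E197

10944292700358923933 in 64-bit hexadecimal is 0x97E1F039C2CB569D.
Stored big-endian, the bytes at ascending addresses are 97 E1 F0 39 C2 CB 56 9D.
Read back as little-endian, the first byte is least significant, giving 0x9D56CBC239F0E197.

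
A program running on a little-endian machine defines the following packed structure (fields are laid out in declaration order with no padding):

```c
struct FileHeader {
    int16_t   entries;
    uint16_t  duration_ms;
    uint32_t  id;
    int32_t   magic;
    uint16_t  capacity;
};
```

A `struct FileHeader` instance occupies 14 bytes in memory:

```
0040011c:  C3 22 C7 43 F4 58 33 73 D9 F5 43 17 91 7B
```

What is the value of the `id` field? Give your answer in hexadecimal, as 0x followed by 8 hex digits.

0x733358F4

`id` follows `entries` (2 B), `duration_ms` (2 B), so it starts at offset 2 + 2 = 4 and occupies 4 bytes.
Bytes at offsets 4..7: F4 58 33 73.
Little-endian stores the least-significant byte at the lowest address.
Reassemble most-significant byte first: 73 33 58 F4 → 0x733358F4.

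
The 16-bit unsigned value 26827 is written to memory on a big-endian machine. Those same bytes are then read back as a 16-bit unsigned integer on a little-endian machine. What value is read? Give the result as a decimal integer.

26827 in 16-bit hexadecimal is 0x68CB.
Stored big-endian, the bytes at ascending addresses are 68 CB.
Read back as little-endian, the first byte is least significant, giving 0xCB68.
0xCB68 = 52072.

52072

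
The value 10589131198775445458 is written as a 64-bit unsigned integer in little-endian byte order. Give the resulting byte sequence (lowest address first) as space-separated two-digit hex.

D2 47 04 BF B8 26 F4 92

10589131198775445458 in hexadecimal, padded to 64 bits, is 0x92F426B8BF0447D2.
Split into bytes (most-significant first): 92 F4 26 B8 BF 04 47 D2.
In little-endian order the low byte comes first in memory.
So at ascending addresses the bytes are D2 47 04 BF B8 26 F4 92.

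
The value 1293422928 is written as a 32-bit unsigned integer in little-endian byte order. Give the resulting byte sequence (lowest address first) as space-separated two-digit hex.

1293422928 in hexadecimal, padded to 32 bits, is 0x4D181150.
Split into bytes (most-significant first): 4D 18 11 50.
In little-endian order the low byte comes first in memory.
So at ascending addresses the bytes are 50 11 18 4D.

50 11 18 4D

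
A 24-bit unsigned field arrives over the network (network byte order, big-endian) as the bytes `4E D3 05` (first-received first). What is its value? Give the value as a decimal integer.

5165829

Big-endian stores the most-significant byte at the lowest address.
The bytes are already most-significant first: 0x4ED305.
0x4ED305 = 5165829.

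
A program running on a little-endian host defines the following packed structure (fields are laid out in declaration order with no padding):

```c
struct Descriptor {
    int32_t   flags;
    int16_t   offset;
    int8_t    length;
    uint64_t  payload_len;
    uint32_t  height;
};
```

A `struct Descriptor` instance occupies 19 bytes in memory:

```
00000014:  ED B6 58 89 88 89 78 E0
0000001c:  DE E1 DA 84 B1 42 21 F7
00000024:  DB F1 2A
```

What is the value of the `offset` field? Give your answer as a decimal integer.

`offset` follows `flags` (4 bytes), so it starts at byte offset 4 and occupies 2 bytes.
Bytes at offsets 4..5: 88 89.
In little-endian order the low byte comes first in memory.
Reassemble most-significant byte first: 89 88 → 0x8988.
Top bit is set, so as a signed 16-bit value this is 0x8988 − 2^16 = -30328.

-30328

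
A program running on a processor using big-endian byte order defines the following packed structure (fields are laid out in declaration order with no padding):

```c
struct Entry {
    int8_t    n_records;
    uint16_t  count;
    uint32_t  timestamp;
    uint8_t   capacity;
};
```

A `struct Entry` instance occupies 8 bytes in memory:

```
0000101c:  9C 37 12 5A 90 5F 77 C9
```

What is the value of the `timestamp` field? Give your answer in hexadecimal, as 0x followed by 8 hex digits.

0x5A905F77

`timestamp` follows `n_records` (1 B), `count` (2 B), so it starts at offset 1 + 2 = 3 and occupies 4 bytes.
Bytes at offsets 3..6: 5A 90 5F 77.
In big-endian order the high byte comes first in memory.
The bytes are already most-significant first: 0x5A905F77.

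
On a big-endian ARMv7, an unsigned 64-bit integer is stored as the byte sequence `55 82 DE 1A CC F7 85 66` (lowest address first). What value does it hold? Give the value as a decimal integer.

Big-endian: lowest address holds the most-significant byte.
The bytes are already most-significant first: 0x5582DE1ACCF78566.
0x5582DE1ACCF78566 = 6161731446885549414.

6161731446885549414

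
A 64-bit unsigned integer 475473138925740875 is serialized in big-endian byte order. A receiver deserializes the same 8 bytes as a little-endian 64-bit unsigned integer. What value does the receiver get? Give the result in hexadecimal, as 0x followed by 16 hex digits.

475473138925740875 in 64-bit hexadecimal is 0x0699384CF9E8A34B.
Stored big-endian, the bytes at ascending addresses are 06 99 38 4C F9 E8 A3 4B.
Read back as little-endian, the first byte is least significant, giving 0x4BA3E8F94C389906.

0x4BA3E8F94C389906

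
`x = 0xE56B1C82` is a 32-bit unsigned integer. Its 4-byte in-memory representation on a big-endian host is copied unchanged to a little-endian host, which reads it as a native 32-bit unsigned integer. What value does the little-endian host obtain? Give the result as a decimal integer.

Stored big-endian, the bytes at ascending addresses are E5 6B 1C 82.
Read back as little-endian, the first byte is least significant, giving 0x821C6BE5.
0x821C6BE5 = 2182900709.

2182900709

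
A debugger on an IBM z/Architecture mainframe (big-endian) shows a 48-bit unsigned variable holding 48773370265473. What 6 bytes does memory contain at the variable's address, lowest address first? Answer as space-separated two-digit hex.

2C 5B EF 68 BF 81

48773370265473 in hexadecimal, padded to 48 bits, is 0x2C5BEF68BF81.
Split into bytes (most-significant first): 2C 5B EF 68 BF 81.
Big-endian stores the most-significant byte at the lowest address.
So the memory order matches the most-significant-first order: 2C 5B EF 68 BF 81.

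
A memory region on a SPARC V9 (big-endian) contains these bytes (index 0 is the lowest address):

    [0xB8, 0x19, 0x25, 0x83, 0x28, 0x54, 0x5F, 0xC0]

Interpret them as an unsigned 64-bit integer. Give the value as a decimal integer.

Big-endian stores the most-significant byte at the lowest address.
The bytes are already most-significant first: 0xB819258328545FC0.
0xB819258328545FC0 = 13265675422644068288.

13265675422644068288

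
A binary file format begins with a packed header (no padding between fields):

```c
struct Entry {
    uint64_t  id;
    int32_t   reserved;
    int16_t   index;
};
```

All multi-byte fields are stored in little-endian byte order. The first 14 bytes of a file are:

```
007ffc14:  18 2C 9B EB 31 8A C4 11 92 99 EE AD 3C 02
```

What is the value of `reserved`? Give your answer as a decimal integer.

-1376872046

`reserved` follows `id` (8 bytes), so it starts at byte offset 8 and occupies 4 bytes.
Bytes at offsets 8..11: 92 99 EE AD.
Little-endian stores the least-significant byte at the lowest address.
Reassemble most-significant byte first: AD EE 99 92 → 0xADEE9992.
Top bit is set, so as a signed 32-bit value this is 0xADEE9992 − 2^32 = -1376872046.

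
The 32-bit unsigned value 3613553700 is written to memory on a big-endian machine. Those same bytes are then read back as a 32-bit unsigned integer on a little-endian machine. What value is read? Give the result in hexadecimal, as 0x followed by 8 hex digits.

3613553700 in 32-bit hexadecimal is 0xD7627424.
Stored big-endian, the bytes at ascending addresses are D7 62 74 24.
Read back as little-endian, the first byte is least significant, giving 0x247462D7.

0x247462D7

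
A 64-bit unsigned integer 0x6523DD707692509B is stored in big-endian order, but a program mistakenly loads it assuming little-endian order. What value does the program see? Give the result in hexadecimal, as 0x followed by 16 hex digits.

0x9B50927670DD2365

Stored big-endian, the bytes at ascending addresses are 65 23 DD 70 76 92 50 9B.
Read back as little-endian, the first byte is least significant, giving 0x9B50927670DD2365.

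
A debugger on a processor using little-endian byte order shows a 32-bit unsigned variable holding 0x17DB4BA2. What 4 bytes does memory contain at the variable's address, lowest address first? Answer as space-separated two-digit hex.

A2 4B DB 17

Split into bytes (most-significant first): 17 DB 4B A2.
Little-endian: lowest address holds the least-significant byte.
So at ascending addresses the bytes are A2 4B DB 17.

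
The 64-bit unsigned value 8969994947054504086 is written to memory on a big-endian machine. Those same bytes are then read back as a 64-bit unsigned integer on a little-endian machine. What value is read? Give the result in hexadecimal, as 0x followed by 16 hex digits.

8969994947054504086 in 64-bit hexadecimal is 0x7C7BD2E1183B8896.
Stored big-endian, the bytes at ascending addresses are 7C 7B D2 E1 18 3B 88 96.
Read back as little-endian, the first byte is least significant, giving 0x96883B18E1D27B7C.

0x96883B18E1D27B7C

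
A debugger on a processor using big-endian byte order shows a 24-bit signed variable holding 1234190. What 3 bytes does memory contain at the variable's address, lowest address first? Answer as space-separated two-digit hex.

12 D5 0E

1234190 in hexadecimal, padded to 24 bits, is 0x12D50E.
Split into bytes (most-significant first): 12 D5 0E.
Big-endian: lowest address holds the most-significant byte.
So the memory order matches the most-significant-first order: 12 D5 0E.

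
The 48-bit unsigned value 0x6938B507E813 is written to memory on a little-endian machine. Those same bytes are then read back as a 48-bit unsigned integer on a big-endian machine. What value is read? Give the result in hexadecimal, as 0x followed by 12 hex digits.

Stored little-endian, the bytes at ascending addresses are 13 E8 07 B5 38 69.
Read back as big-endian, the last byte is least significant, giving 0x13E807B53869.

0x13E807B53869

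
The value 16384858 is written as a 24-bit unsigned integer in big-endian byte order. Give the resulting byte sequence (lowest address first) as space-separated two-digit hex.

16384858 in hexadecimal, padded to 24 bits, is 0xFA035A.
Split into bytes (most-significant first): FA 03 5A.
In big-endian order the high byte comes first in memory.
So the memory order matches the most-significant-first order: FA 03 5A.

FA 03 5A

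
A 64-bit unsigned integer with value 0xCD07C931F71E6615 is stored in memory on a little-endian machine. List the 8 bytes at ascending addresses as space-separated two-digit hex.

15 66 1E F7 31 C9 07 CD

Split into bytes (most-significant first): CD 07 C9 31 F7 1E 66 15.
In little-endian order the low byte comes first in memory.
So at ascending addresses the bytes are 15 66 1E F7 31 C9 07 CD.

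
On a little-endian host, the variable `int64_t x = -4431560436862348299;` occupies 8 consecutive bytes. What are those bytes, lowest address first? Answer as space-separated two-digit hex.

F5 13 25 18 43 EF 7F C2

Two's complement of -4431560436862348299 in 64 bits: 4431560436862348299 = 0x3D8010BCE7DAEC0B; invert → 0xC27FEF43182513F4; add 1 → 0xC27FEF43182513F5.
Split into bytes (most-significant first): C2 7F EF 43 18 25 13 F5.
Little-endian stores the least-significant byte at the lowest address.
So at ascending addresses the bytes are F5 13 25 18 43 EF 7F C2.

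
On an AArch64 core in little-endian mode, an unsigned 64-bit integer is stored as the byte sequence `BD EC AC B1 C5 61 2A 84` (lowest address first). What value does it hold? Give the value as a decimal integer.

9523531863745686717

In little-endian order the low byte comes first in memory.
Reassemble most-significant byte first: 84 2A 61 C5 B1 AC EC BD → 0x842A61C5B1ACECBD.
0x842A61C5B1ACECBD = 9523531863745686717.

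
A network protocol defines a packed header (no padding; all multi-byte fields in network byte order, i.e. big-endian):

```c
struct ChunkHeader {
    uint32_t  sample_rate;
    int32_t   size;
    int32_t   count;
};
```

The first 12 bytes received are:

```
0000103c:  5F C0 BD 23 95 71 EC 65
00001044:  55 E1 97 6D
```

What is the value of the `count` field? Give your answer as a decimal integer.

`count` follows `sample_rate` (4 B), `size` (4 B), so it starts at offset 4 + 4 = 8 and occupies 4 bytes.
Bytes at offsets 8..11: 55 E1 97 6D.
Big-endian: lowest address holds the most-significant byte.
The bytes are already most-significant first: 0x55E1976D.
0x55E1976D = 1440847725.

1440847725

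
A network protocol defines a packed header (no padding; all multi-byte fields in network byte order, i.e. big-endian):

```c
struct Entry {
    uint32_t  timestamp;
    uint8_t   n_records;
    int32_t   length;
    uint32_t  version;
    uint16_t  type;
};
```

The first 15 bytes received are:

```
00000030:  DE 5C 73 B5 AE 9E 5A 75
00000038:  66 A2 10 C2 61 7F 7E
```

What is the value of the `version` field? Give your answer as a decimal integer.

`version` follows `timestamp` (4 B), `n_records` (1 B), `length` (4 B), so it starts at offset 4 + 1 + 4 = 9 and occupies 4 bytes.
Bytes at offsets 9..12: A2 10 C2 61.
Big-endian: lowest address holds the most-significant byte.
The bytes are already most-significant first: 0xA210C261.
0xA210C261 = 2719007329.

2719007329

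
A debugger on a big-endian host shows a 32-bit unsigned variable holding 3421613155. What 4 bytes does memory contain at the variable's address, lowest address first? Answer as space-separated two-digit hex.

3421613155 in hexadecimal, padded to 32 bits, is 0xCBF1AC63.
Split into bytes (most-significant first): CB F1 AC 63.
Big-endian: lowest address holds the most-significant byte.
So the memory order matches the most-significant-first order: CB F1 AC 63.

CB F1 AC 63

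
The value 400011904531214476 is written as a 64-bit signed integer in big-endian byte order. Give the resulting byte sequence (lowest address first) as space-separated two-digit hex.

400011904531214476 in hexadecimal, padded to 64 bits, is 0x058D20B53382B08C.
Split into bytes (most-significant first): 05 8D 20 B5 33 82 B0 8C.
Big-endian stores the most-significant byte at the lowest address.
So the memory order matches the most-significant-first order: 05 8D 20 B5 33 82 B0 8C.

05 8D 20 B5 33 82 B0 8C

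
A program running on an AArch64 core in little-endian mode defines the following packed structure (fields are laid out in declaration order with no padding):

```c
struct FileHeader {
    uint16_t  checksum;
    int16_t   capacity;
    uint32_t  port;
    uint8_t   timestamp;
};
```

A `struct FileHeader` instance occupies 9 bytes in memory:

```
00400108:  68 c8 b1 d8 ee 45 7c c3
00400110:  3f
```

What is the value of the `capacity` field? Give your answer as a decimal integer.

`capacity` follows `checksum` (2 bytes), so it starts at byte offset 2 and occupies 2 bytes.
Bytes at offsets 2..3: B1 D8.
In little-endian order the low byte comes first in memory.
Reassemble most-significant byte first: D8 B1 → 0xD8B1.
Top bit is set, so as a signed 16-bit value this is 0xD8B1 − 2^16 = -10063.

-10063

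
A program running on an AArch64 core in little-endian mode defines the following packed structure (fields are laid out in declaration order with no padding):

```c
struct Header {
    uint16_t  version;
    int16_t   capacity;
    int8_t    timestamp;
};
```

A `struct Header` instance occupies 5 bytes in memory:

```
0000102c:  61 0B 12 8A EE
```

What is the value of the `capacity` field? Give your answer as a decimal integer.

-30190

`capacity` follows `version` (2 bytes), so it starts at byte offset 2 and occupies 2 bytes.
Bytes at offsets 2..3: 12 8A.
In little-endian order the low byte comes first in memory.
Reassemble most-significant byte first: 8A 12 → 0x8A12.
Top bit is set, so as a signed 16-bit value this is 0x8A12 − 2^16 = -30190.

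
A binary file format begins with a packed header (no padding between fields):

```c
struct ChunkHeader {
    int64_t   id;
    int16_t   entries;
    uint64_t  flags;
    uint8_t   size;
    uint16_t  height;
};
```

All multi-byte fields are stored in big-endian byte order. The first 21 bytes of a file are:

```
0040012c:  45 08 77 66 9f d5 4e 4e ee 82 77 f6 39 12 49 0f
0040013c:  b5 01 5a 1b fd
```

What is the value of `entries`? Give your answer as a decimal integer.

-4478

`entries` follows `id` (8 bytes), so it starts at byte offset 8 and occupies 2 bytes.
Bytes at offsets 8..9: EE 82.
Big-endian stores the most-significant byte at the lowest address.
The bytes are already most-significant first: 0xEE82.
Top bit is set, so as a signed 16-bit value this is 0xEE82 − 2^16 = -4478.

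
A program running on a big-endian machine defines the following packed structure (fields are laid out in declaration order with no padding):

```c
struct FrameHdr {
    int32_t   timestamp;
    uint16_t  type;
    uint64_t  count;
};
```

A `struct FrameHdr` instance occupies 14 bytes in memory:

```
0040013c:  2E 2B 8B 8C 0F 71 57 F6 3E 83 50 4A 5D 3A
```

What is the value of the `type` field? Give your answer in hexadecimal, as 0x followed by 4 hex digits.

`type` follows `timestamp` (4 bytes), so it starts at byte offset 4 and occupies 2 bytes.
Bytes at offsets 4..5: 0F 71.
Big-endian stores the most-significant byte at the lowest address.
The bytes are already most-significant first: 0x0F71.

0x0F71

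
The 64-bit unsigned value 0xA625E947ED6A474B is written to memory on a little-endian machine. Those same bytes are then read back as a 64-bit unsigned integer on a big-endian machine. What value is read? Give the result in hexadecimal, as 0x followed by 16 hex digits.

Stored little-endian, the bytes at ascending addresses are 4B 47 6A ED 47 E9 25 A6.
Read back as big-endian, the last byte is least significant, giving 0x4B476AED47E925A6.

0x4B476AED47E925A6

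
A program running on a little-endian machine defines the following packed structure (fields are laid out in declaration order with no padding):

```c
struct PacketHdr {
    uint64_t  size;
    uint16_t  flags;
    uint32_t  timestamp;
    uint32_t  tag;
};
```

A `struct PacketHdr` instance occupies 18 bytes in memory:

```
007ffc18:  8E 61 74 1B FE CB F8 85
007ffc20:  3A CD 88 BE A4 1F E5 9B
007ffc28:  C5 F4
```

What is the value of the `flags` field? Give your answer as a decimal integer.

52538

`flags` follows `size` (8 bytes), so it starts at byte offset 8 and occupies 2 bytes.
Bytes at offsets 8..9: 3A CD.
In little-endian order the low byte comes first in memory.
Reassemble most-significant byte first: CD 3A → 0xCD3A.
0xCD3A = 52538.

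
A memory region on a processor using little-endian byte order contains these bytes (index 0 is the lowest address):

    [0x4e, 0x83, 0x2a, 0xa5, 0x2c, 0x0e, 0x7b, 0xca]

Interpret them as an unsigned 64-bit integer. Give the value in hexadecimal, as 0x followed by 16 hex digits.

0xCA7B0E2CA52A834E

Little-endian: lowest address holds the least-significant byte.
Reassemble most-significant byte first: CA 7B 0E 2C A5 2A 83 4E → 0xCA7B0E2CA52A834E.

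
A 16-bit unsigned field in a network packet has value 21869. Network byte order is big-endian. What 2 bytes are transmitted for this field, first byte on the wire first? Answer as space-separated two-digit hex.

55 6D

21869 in hexadecimal, padded to 16 bits, is 0x556D.
Split into bytes (most-significant first): 55 6D.
In big-endian order the high byte comes first in memory.
So the memory order matches the most-significant-first order: 55 6D.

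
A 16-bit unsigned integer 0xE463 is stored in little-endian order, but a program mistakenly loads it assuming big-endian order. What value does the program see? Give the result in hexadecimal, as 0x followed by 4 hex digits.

0x63E4

Stored little-endian, the bytes at ascending addresses are 63 E4.
Read back as big-endian, the last byte is least significant, giving 0x63E4.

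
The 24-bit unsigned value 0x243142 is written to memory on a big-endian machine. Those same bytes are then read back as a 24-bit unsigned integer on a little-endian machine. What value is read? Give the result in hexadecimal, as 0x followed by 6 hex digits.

Stored big-endian, the bytes at ascending addresses are 24 31 42.
Read back as little-endian, the first byte is least significant, giving 0x423124.

0x423124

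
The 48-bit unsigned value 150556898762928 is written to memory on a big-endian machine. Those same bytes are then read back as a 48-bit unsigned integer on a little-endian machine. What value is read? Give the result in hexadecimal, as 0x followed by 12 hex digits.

150556898762928 in 48-bit hexadecimal is 0x88EE427820B0.
Stored big-endian, the bytes at ascending addresses are 88 EE 42 78 20 B0.
Read back as little-endian, the first byte is least significant, giving 0xB0207842EE88.

0xB0207842EE88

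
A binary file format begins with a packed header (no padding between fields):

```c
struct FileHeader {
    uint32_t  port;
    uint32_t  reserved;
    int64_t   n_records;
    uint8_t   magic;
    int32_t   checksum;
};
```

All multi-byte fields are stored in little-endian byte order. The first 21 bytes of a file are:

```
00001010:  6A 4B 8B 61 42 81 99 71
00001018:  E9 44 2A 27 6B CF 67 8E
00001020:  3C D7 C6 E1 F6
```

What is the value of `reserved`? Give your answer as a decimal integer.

1905885506

`reserved` follows `port` (4 bytes), so it starts at byte offset 4 and occupies 4 bytes.
Bytes at offsets 4..7: 42 81 99 71.
Little-endian stores the least-significant byte at the lowest address.
Reassemble most-significant byte first: 71 99 81 42 → 0x71998142.
0x71998142 = 1905885506.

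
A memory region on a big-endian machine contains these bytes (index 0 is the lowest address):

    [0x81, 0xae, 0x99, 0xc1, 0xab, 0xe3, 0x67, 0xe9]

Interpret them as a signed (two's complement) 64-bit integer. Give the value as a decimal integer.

Big-endian stores the most-significant byte at the lowest address.
The bytes are already most-significant first: 0x81AE99C1ABE367E9.
Top bit is set, so as a signed 64-bit value this is 0x81AE99C1ABE367E9 − 2^64 = -9102168739777648663.

-9102168739777648663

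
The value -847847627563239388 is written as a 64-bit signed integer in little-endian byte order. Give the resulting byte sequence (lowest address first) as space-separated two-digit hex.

24 78 6F 27 13 D7 3B F4

Two's complement of -847847627563239388 in 64 bits: 847847627563239388 = 0x0BC428ECD89087DC; invert → 0xF43BD713276F7823; add 1 → 0xF43BD713276F7824.
Split into bytes (most-significant first): F4 3B D7 13 27 6F 78 24.
Little-endian stores the least-significant byte at the lowest address.
So at ascending addresses the bytes are 24 78 6F 27 13 D7 3B F4.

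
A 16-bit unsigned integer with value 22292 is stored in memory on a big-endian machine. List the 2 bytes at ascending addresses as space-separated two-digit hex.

57 14

22292 in hexadecimal, padded to 16 bits, is 0x5714.
Split into bytes (most-significant first): 57 14.
In big-endian order the high byte comes first in memory.
So the memory order matches the most-significant-first order: 57 14.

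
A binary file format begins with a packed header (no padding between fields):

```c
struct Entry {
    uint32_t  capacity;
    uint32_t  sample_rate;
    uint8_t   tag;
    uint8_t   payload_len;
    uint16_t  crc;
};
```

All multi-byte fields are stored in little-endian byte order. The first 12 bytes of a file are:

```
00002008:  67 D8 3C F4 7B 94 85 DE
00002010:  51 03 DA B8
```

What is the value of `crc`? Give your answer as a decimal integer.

47322

`crc` follows `capacity` (4 B), `sample_rate` (4 B), `tag` (1 B), `payload_len` (1 B), so it starts at offset 4 + 4 + 1 + 1 = 10 and occupies 2 bytes.
Bytes at offsets 10..11: DA B8.
Little-endian: lowest address holds the least-significant byte.
Reassemble most-significant byte first: B8 DA → 0xB8DA.
0xB8DA = 47322.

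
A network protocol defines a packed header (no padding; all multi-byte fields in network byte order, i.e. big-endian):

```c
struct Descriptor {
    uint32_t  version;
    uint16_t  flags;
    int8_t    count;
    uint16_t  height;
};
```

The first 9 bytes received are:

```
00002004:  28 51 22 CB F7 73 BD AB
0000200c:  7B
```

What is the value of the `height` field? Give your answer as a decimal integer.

`height` follows `version` (4 B), `flags` (2 B), `count` (1 B), so it starts at offset 4 + 2 + 1 = 7 and occupies 2 bytes.
Bytes at offsets 7..8: AB 7B.
In big-endian order the high byte comes first in memory.
The bytes are already most-significant first: 0xAB7B.
0xAB7B = 43899.

43899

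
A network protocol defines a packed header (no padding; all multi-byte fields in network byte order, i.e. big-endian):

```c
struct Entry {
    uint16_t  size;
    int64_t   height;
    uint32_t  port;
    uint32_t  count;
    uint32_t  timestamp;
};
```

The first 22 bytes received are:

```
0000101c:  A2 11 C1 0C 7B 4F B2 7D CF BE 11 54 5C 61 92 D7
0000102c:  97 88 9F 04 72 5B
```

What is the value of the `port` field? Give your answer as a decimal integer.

290741345

`port` follows `size` (2 B), `height` (8 B), so it starts at offset 2 + 8 = 10 and occupies 4 bytes.
Bytes at offsets 10..13: 11 54 5C 61.
In big-endian order the high byte comes first in memory.
The bytes are already most-significant first: 0x11545C61.
0x11545C61 = 290741345.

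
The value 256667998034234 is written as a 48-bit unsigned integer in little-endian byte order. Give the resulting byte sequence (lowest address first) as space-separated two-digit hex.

3A 19 D9 2C 70 E9

256667998034234 in hexadecimal, padded to 48 bits, is 0xE9702CD9193A.
Split into bytes (most-significant first): E9 70 2C D9 19 3A.
Little-endian: lowest address holds the least-significant byte.
So at ascending addresses the bytes are 3A 19 D9 2C 70 E9.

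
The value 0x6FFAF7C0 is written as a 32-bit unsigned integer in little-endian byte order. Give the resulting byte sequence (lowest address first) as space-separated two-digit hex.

Split into bytes (most-significant first): 6F FA F7 C0.
Little-endian: lowest address holds the least-significant byte.
So at ascending addresses the bytes are C0 F7 FA 6F.

C0 F7 FA 6F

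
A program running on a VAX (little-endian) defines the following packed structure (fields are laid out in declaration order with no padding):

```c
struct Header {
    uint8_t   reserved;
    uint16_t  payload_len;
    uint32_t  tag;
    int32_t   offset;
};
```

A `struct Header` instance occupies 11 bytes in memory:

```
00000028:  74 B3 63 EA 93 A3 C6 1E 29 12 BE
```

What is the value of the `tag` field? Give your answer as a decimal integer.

`tag` follows `reserved` (1 B), `payload_len` (2 B), so it starts at offset 1 + 2 = 3 and occupies 4 bytes.
Bytes at offsets 3..6: EA 93 A3 C6.
In little-endian order the low byte comes first in memory.
Reassemble most-significant byte first: C6 A3 93 EA → 0xC6A393EA.
0xC6A393EA = 3332609002.

3332609002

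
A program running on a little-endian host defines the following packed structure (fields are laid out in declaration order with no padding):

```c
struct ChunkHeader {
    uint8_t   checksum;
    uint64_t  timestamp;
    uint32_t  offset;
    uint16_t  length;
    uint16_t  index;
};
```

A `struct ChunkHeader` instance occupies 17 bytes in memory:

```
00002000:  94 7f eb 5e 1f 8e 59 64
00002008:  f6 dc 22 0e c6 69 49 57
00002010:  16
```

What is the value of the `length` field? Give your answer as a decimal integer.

`length` follows `checksum` (1 B), `timestamp` (8 B), `offset` (4 B), so it starts at offset 1 + 8 + 4 = 13 and occupies 2 bytes.
Bytes at offsets 13..14: 69 49.
Little-endian stores the least-significant byte at the lowest address.
Reassemble most-significant byte first: 49 69 → 0x4969.
0x4969 = 18793.

18793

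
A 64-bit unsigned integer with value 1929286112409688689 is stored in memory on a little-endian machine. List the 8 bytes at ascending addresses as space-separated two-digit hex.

71 1A 46 58 7F 33 C6 1A

1929286112409688689 in hexadecimal, padded to 64 bits, is 0x1AC6337F58461A71.
Split into bytes (most-significant first): 1A C6 33 7F 58 46 1A 71.
In little-endian order the low byte comes first in memory.
So at ascending addresses the bytes are 71 1A 46 58 7F 33 C6 1A.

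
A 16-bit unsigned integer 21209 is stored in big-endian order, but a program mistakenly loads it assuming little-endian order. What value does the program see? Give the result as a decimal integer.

55634

21209 in 16-bit hexadecimal is 0x52D9.
Stored big-endian, the bytes at ascending addresses are 52 D9.
Read back as little-endian, the first byte is least significant, giving 0xD952.
0xD952 = 55634.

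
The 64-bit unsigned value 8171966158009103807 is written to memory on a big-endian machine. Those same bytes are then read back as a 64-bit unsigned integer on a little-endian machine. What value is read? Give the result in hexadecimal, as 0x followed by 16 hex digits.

0xBF75A57CECA76871

8171966158009103807 in 64-bit hexadecimal is 0x7168A7EC7CA575BF.
Stored big-endian, the bytes at ascending addresses are 71 68 A7 EC 7C A5 75 BF.
Read back as little-endian, the first byte is least significant, giving 0xBF75A57CECA76871.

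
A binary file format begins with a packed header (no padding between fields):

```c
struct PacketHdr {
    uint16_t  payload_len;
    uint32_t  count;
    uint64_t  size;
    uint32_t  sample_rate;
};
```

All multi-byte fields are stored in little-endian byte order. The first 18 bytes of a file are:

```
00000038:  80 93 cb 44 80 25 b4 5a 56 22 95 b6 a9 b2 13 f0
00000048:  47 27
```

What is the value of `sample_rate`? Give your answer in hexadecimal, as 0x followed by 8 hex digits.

`sample_rate` follows `payload_len` (2 B), `count` (4 B), `size` (8 B), so it starts at offset 2 + 4 + 8 = 14 and occupies 4 bytes.
Bytes at offsets 14..17: 13 F0 47 27.
Little-endian: lowest address holds the least-significant byte.
Reassemble most-significant byte first: 27 47 F0 13 → 0x2747F013.

0x2747F013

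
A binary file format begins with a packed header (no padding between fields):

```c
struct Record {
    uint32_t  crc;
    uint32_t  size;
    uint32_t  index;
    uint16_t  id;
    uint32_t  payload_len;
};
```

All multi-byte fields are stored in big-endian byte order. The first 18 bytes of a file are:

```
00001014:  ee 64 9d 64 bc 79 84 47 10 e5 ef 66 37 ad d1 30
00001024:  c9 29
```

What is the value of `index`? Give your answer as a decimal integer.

`index` follows `crc` (4 B), `size` (4 B), so it starts at offset 4 + 4 = 8 and occupies 4 bytes.
Bytes at offsets 8..11: 10 E5 EF 66.
Big-endian stores the most-significant byte at the lowest address.
The bytes are already most-significant first: 0x10E5EF66.
0x10E5EF66 = 283504486.

283504486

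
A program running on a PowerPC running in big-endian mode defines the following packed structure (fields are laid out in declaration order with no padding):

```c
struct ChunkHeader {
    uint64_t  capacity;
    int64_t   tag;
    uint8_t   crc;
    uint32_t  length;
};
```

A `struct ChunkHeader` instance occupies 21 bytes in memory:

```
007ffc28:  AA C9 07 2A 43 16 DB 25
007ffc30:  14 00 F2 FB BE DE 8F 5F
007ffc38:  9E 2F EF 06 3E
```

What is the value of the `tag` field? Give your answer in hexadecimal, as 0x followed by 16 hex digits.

0x1400F2FBBEDE8F5F

`tag` follows `capacity` (8 bytes), so it starts at byte offset 8 and occupies 8 bytes.
Bytes at offsets 8..15: 14 00 F2 FB BE DE 8F 5F.
Big-endian: lowest address holds the most-significant byte.
The bytes are already most-significant first: 0x1400F2FBBEDE8F5F.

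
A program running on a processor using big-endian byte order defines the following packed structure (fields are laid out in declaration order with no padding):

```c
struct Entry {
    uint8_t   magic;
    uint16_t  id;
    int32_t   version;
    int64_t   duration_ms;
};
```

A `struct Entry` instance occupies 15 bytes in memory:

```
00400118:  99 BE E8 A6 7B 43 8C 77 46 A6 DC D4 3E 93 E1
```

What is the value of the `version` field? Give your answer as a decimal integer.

-1501871220

`version` follows `magic` (1 B), `id` (2 B), so it starts at offset 1 + 2 = 3 and occupies 4 bytes.
Bytes at offsets 3..6: A6 7B 43 8C.
Big-endian: lowest address holds the most-significant byte.
The bytes are already most-significant first: 0xA67B438C.
Top bit is set, so as a signed 32-bit value this is 0xA67B438C − 2^32 = -1501871220.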